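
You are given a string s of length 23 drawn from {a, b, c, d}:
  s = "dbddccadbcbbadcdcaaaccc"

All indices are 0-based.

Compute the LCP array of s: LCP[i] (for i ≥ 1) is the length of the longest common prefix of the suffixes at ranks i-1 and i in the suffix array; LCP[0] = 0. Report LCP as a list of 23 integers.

sorted suffixes:
  #0 SA[0]=17  'aaaccc'
  #1 SA[1]=18  'aaccc'
  #2 SA[2]=19  'accc'
  #3 SA[3]=6  'adbcbbadcdcaaaccc'
  #4 SA[4]=12  'adcdcaaaccc'
  #5 SA[5]=11  'badcdcaaaccc'
  #6 SA[6]=10  'bbadcdcaaaccc'
  #7 SA[7]=8  'bcbbadcdcaaaccc'
  #8 SA[8]=1  'bddccadbcbbadcdcaaaccc'
  #9 SA[9]=22  'c'
  #10 SA[10]=16  'caaaccc'
  #11 SA[11]=5  'cadbcbbadcdcaaaccc'
  #12 SA[12]=9  'cbbadcdcaaaccc'
  #13 SA[13]=21  'cc'
  #14 SA[14]=4  'ccadbcbbadcdcaaaccc'
  #15 SA[15]=20  'ccc'
  #16 SA[16]=14  'cdcaaaccc'
  #17 SA[17]=7  'dbcbbadcdcaaaccc'
  #18 SA[18]=0  'dbddccadbcbbadcdcaaaccc'
  #19 SA[19]=15  'dcaaaccc'
  #20 SA[20]=3  'dccadbcbbadcdcaaaccc'
  #21 SA[21]=13  'dcdcaaaccc'
  #22 SA[22]=2  'ddccadbcbbadcdcaaaccc'

SA = [17, 18, 19, 6, 12, 11, 10, 8, 1, 22, 16, 5, 9, 21, 4, 20, 14, 7, 0, 15, 3, 13, 2]
[i] adj suffixes → lcp
  [1] 17/18 → 2 ('aa')
  [2] 18/19 → 1 ('a')
  [3] 19/6 → 1 ('a')
  [4] 6/12 → 2 ('ad')
  [5] 12/11 → 0 ('')
  [6] 11/10 → 1 ('b')
  [7] 10/8 → 1 ('b')
  [8] 8/1 → 1 ('b')
  [9] 1/22 → 0 ('')
  [10] 22/16 → 1 ('c')
  [11] 16/5 → 2 ('ca')
  [12] 5/9 → 1 ('c')
  [13] 9/21 → 1 ('c')
  [14] 21/4 → 2 ('cc')
  [15] 4/20 → 2 ('cc')
  [16] 20/14 → 1 ('c')
  [17] 14/7 → 0 ('')
  [18] 7/0 → 2 ('db')
  [19] 0/15 → 1 ('d')
  [20] 15/3 → 2 ('dc')
  [21] 3/13 → 2 ('dc')
  [22] 13/2 → 1 ('d')

[0, 2, 1, 1, 2, 0, 1, 1, 1, 0, 1, 2, 1, 1, 2, 2, 1, 0, 2, 1, 2, 2, 1]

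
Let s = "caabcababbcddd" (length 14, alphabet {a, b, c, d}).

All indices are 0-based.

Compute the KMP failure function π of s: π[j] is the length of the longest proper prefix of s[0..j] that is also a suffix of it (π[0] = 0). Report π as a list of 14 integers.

π[0] = 0
j=1 s[j]='a': π[1]=0 (border '')
j=2 s[j]='a': π[2]=0 (border '')
j=3 s[j]='b': π[3]=0 (border '')
j=4 s[j]='c': π[4]=1 (border 'c')
j=5 s[j]='a': π[5]=2 (border 'ca')
j=6 s[j]='b': k: 2→0; π[6]=0 (border '')
j=7 s[j]='a': π[7]=0 (border '')
j=8 s[j]='b': π[8]=0 (border '')
j=9 s[j]='b': π[9]=0 (border '')
j=10 s[j]='c': π[10]=1 (border 'c')
j=11 s[j]='d': k: 1→0; π[11]=0 (border '')
j=12 s[j]='d': π[12]=0 (border '')
j=13 s[j]='d': π[13]=0 (border '')

[0, 0, 0, 0, 1, 2, 0, 0, 0, 0, 1, 0, 0, 0]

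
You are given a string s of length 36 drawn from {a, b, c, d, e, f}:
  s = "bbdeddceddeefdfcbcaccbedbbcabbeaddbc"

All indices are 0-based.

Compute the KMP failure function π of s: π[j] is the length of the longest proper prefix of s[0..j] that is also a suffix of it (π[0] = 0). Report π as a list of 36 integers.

[0, 1, 0, 0, 0, 0, 0, 0, 0, 0, 0, 0, 0, 0, 0, 0, 1, 0, 0, 0, 0, 1, 0, 0, 1, 2, 0, 0, 1, 2, 0, 0, 0, 0, 1, 0]

π[0] = 0
j=1 s[j]='b': π[1]=1 (border 'b')
j=2 s[j]='d': k: 1→0; π[2]=0 (border '')
j=3 s[j]='e': π[3]=0 (border '')
j=4 s[j]='d': π[4]=0 (border '')
j=5 s[j]='d': π[5]=0 (border '')
j=6 s[j]='c': π[6]=0 (border '')
j=7 s[j]='e': π[7]=0 (border '')
j=8 s[j]='d': π[8]=0 (border '')
j=9 s[j]='d': π[9]=0 (border '')
j=10 s[j]='e': π[10]=0 (border '')
j=11 s[j]='e': π[11]=0 (border '')
j=12 s[j]='f': π[12]=0 (border '')
j=13 s[j]='d': π[13]=0 (border '')
j=14 s[j]='f': π[14]=0 (border '')
j=15 s[j]='c': π[15]=0 (border '')
j=16 s[j]='b': π[16]=1 (border 'b')
j=17 s[j]='c': k: 1→0; π[17]=0 (border '')
j=18 s[j]='a': π[18]=0 (border '')
j=19 s[j]='c': π[19]=0 (border '')
j=20 s[j]='c': π[20]=0 (border '')
j=21 s[j]='b': π[21]=1 (border 'b')
j=22 s[j]='e': k: 1→0; π[22]=0 (border '')
j=23 s[j]='d': π[23]=0 (border '')
j=24 s[j]='b': π[24]=1 (border 'b')
j=25 s[j]='b': π[25]=2 (border 'bb')
j=26 s[j]='c': k: 2→1→0; π[26]=0 (border '')
j=27 s[j]='a': π[27]=0 (border '')
j=28 s[j]='b': π[28]=1 (border 'b')
j=29 s[j]='b': π[29]=2 (border 'bb')
j=30 s[j]='e': k: 2→1→0; π[30]=0 (border '')
j=31 s[j]='a': π[31]=0 (border '')
j=32 s[j]='d': π[32]=0 (border '')
j=33 s[j]='d': π[33]=0 (border '')
j=34 s[j]='b': π[34]=1 (border 'b')
j=35 s[j]='c': k: 1→0; π[35]=0 (border '')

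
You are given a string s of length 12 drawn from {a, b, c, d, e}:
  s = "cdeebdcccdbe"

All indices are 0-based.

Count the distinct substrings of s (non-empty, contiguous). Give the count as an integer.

68

rank→(start, suffix):
  0 → (4, 'bdcccdbe')
  1 → (10, 'be')
  2 → (6, 'cccdbe')
  3 → (7, 'ccdbe')
  4 → (8, 'cdbe')
  5 → (0, 'cdeebdcccdbe')
  6 → (9, 'dbe')
  7 → (5, 'dcccdbe')
  8 → (1, 'deebdcccdbe')
  9 → (11, 'e')
  10 → (3, 'ebdcccdbe')
  11 → (2, 'eebdcccdbe')

SA = [4, 10, 6, 7, 8, 0, 9, 5, 1, 11, 3, 2]
i: (SA[i-1],SA[i]) lcp shared
  1: (4,10) 1 'b'
  2: (10,6) 0 ''
  3: (6,7) 2 'cc'
  4: (7,8) 1 'c'
  5: (8,0) 2 'cd'
  6: (0,9) 0 ''
  7: (9,5) 1 'd'
  8: (5,1) 1 'd'
  9: (1,11) 0 ''
  10: (11,3) 1 'e'
  11: (3,2) 1 'e'

n(n+1)/2 = 12·13/2 = 78
Σ LCP = 0 + 1 + 0 + 2 + 1 + 2 + 0 + 1 + 1 + 0 + 1 + 1 = 10
distinct = 78 − 10 = 68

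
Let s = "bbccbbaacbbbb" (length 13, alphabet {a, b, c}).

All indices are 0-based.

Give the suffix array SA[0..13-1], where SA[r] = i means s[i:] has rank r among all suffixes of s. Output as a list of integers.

rank | idx | suffix
   0 |   6 | aacbbbb
   1 |   7 | acbbbb
   2 |  12 | b
   3 |   5 | baacbbbb
   4 |  11 | bb
   5 |   4 | bbaacbbbb
   6 |  10 | bbb
   7 |   9 | bbbb
   8 |   0 | bbccbbaacbbbb
   9 |   1 | bccbbaacbbbb
  10 |   3 | cbbaacbbbb
  11 |   8 | cbbbb
  12 |   2 | ccbbaacbbbb

[6, 7, 12, 5, 11, 4, 10, 9, 0, 1, 3, 8, 2]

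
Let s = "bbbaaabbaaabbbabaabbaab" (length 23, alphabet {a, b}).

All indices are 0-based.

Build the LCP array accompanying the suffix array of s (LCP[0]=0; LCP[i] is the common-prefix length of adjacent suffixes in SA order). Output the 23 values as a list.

[0, 5, 2, 3, 6, 4, 1, 2, 2, 5, 3, 0, 1, 6, 3, 4, 2, 1, 7, 4, 3, 2, 4]

sorted suffixes:
  #0 SA[0]=3  'aaabbaaabbbabaabbaab'
  #1 SA[1]=8  'aaabbbabaabbaab'
  #2 SA[2]=20  'aab'
  #3 SA[3]=4  'aabbaaabbbabaabbaab'
  #4 SA[4]=16  'aabbaab'
  #5 SA[5]=9  'aabbbabaabbaab'
  #6 SA[6]=21  'ab'
  #7 SA[7]=14  'abaabbaab'
  #8 SA[8]=5  'abbaaabbbabaabbaab'
  #9 SA[9]=17  'abbaab'
  #10 SA[10]=10  'abbbabaabbaab'
  #11 SA[11]=22  'b'
  #12 SA[12]=2  'baaabbaaabbbabaabbaab'
  #13 SA[13]=7  'baaabbbabaabbaab'
  #14 SA[14]=19  'baab'
  #15 SA[15]=15  'baabbaab'
  #16 SA[16]=13  'babaabbaab'
  #17 SA[17]=1  'bbaaabbaaabbbabaabbaab'
  #18 SA[18]=6  'bbaaabbbabaabbaab'
  #19 SA[19]=18  'bbaab'
  #20 SA[20]=12  'bbabaabbaab'
  #21 SA[21]=0  'bbbaaabbaaabbbabaabbaab'
  #22 SA[22]=11  'bbbabaabbaab'

SA = [3, 8, 20, 4, 16, 9, 21, 14, 5, 17, 10, 22, 2, 7, 19, 15, 13, 1, 6, 18, 12, 0, 11]
[i] adj suffixes → lcp
  [1] 3/8 → 5 ('aaabb')
  [2] 8/20 → 2 ('aa')
  [3] 20/4 → 3 ('aab')
  [4] 4/16 → 6 ('aabbaa')
  [5] 16/9 → 4 ('aabb')
  [6] 9/21 → 1 ('a')
  [7] 21/14 → 2 ('ab')
  [8] 14/5 → 2 ('ab')
  [9] 5/17 → 5 ('abbaa')
  [10] 17/10 → 3 ('abb')
  [11] 10/22 → 0 ('')
  [12] 22/2 → 1 ('b')
  [13] 2/7 → 6 ('baaabb')
  [14] 7/19 → 3 ('baa')
  [15] 19/15 → 4 ('baab')
  [16] 15/13 → 2 ('ba')
  [17] 13/1 → 1 ('b')
  [18] 1/6 → 7 ('bbaaabb')
  [19] 6/18 → 4 ('bbaa')
  [20] 18/12 → 3 ('bba')
  [21] 12/0 → 2 ('bb')
  [22] 0/11 → 4 ('bbba')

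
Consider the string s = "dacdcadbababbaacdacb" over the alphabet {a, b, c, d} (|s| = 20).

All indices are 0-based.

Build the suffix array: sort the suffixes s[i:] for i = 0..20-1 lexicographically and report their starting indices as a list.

rank→(start, suffix):
  0 → (13, 'aacdacb')
  1 → (8, 'ababbaacdacb')
  2 → (10, 'abbaacdacb')
  3 → (17, 'acb')
  4 → (14, 'acdacb')
  5 → (1, 'acdcadbababbaacdacb')
  6 → (5, 'adbababbaacdacb')
  7 → (19, 'b')
  8 → (12, 'baacdacb')
  9 → (7, 'bababbaacdacb')
  10 → (9, 'babbaacdacb')
  11 → (11, 'bbaacdacb')
  12 → (4, 'cadbababbaacdacb')
  13 → (18, 'cb')
  14 → (15, 'cdacb')
  15 → (2, 'cdcadbababbaacdacb')
  16 → (16, 'dacb')
  17 → (0, 'dacdcadbababbaacdacb')
  18 → (6, 'dbababbaacdacb')
  19 → (3, 'dcadbababbaacdacb')

[13, 8, 10, 17, 14, 1, 5, 19, 12, 7, 9, 11, 4, 18, 15, 2, 16, 0, 6, 3]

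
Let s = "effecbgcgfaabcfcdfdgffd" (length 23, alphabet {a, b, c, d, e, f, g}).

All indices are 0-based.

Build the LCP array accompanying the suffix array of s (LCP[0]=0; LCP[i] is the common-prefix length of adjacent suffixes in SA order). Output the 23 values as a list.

rank | idx | suffix
   0 |  10 | aabcfcdfdgffd
   1 |  11 | abcfcdfdgffd
   2 |  12 | bcfcdfdgffd
   3 |   5 | bgcgfaabcfcdfdgffd
   4 |   4 | cbgcgfaabcfcdfdgffd
   5 |  15 | cdfdgffd
   6 |  13 | cfcdfdgffd
   7 |   7 | cgfaabcfcdfdgffd
   8 |  22 | d
   9 |  16 | dfdgffd
  10 |  18 | dgffd
  11 |   3 | ecbgcgfaabcfcdfdgffd
  12 |   0 | effecbgcgfaabcfcdfdgffd
  13 |   9 | faabcfcdfdgffd
  14 |  14 | fcdfdgffd
  15 |  21 | fd
  16 |  17 | fdgffd
  17 |   2 | fecbgcgfaabcfcdfdgffd
  18 |  20 | ffd
  19 |   1 | ffecbgcgfaabcfcdfdgffd
  20 |   6 | gcgfaabcfcdfdgffd
  21 |   8 | gfaabcfcdfdgffd
  22 |  19 | gffd

SA = [10, 11, 12, 5, 4, 15, 13, 7, 22, 16, 18, 3, 0, 9, 14, 21, 17, 2, 20, 1, 6, 8, 19]
[i] adj suffixes → lcp
  [1] 10/11 → 1 ('a')
  [2] 11/12 → 0 ('')
  [3] 12/5 → 1 ('b')
  [4] 5/4 → 0 ('')
  [5] 4/15 → 1 ('c')
  [6] 15/13 → 1 ('c')
  [7] 13/7 → 1 ('c')
  [8] 7/22 → 0 ('')
  [9] 22/16 → 1 ('d')
  [10] 16/18 → 1 ('d')
  [11] 18/3 → 0 ('')
  [12] 3/0 → 1 ('e')
  [13] 0/9 → 0 ('')
  [14] 9/14 → 1 ('f')
  [15] 14/21 → 1 ('f')
  [16] 21/17 → 2 ('fd')
  [17] 17/2 → 1 ('f')
  [18] 2/20 → 1 ('f')
  [19] 20/1 → 2 ('ff')
  [20] 1/6 → 0 ('')
  [21] 6/8 → 1 ('g')
  [22] 8/19 → 2 ('gf')

[0, 1, 0, 1, 0, 1, 1, 1, 0, 1, 1, 0, 1, 0, 1, 1, 2, 1, 1, 2, 0, 1, 2]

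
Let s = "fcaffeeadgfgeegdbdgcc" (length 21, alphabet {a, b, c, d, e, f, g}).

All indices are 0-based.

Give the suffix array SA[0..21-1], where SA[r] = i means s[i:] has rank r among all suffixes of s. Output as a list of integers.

rank→(start, suffix):
  0 → (7, 'adgfgeegdbdgcc')
  1 → (2, 'affeeadgfgeegdbdgcc')
  2 → (16, 'bdgcc')
  3 → (20, 'c')
  4 → (1, 'caffeeadgfgeegdbdgcc')
  5 → (19, 'cc')
  6 → (15, 'dbdgcc')
  7 → (17, 'dgcc')
  8 → (8, 'dgfgeegdbdgcc')
  9 → (6, 'eadgfgeegdbdgcc')
  10 → (5, 'eeadgfgeegdbdgcc')
  11 → (12, 'eegdbdgcc')
  12 → (13, 'egdbdgcc')
  13 → (0, 'fcaffeeadgfgeegdbdgcc')
  14 → (4, 'feeadgfgeegdbdgcc')
  15 → (3, 'ffeeadgfgeegdbdgcc')
  16 → (10, 'fgeegdbdgcc')
  17 → (18, 'gcc')
  18 → (14, 'gdbdgcc')
  19 → (11, 'geegdbdgcc')
  20 → (9, 'gfgeegdbdgcc')

[7, 2, 16, 20, 1, 19, 15, 17, 8, 6, 5, 12, 13, 0, 4, 3, 10, 18, 14, 11, 9]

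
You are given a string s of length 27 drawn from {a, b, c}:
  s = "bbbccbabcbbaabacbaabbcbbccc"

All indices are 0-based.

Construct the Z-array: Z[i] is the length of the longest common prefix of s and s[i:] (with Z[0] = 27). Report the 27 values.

[27, 2, 1, 0, 0, 1, 0, 1, 0, 2, 1, 0, 0, 1, 0, 0, 1, 0, 0, 2, 1, 0, 2, 1, 0, 0, 0]

Z[0]=27
i=1: i≥r, start 0; Z[1]=2 grow→box=[1,3)
i=2: min(r-i=1, Z[1]=2)=1; Z[2]=1
i=3: i≥r, start 0; Z[3]=0
i=4: i≥r, start 0; Z[4]=0
i=5: i≥r, start 0; Z[5]=1 grow→box=[5,6)
i=6: i≥r, start 0; Z[6]=0
i=7: i≥r, start 0; Z[7]=1 grow→box=[7,8)
i=8: i≥r, start 0; Z[8]=0
i=9: i≥r, start 0; Z[9]=2 grow→box=[9,11)
i=10: min(r-i=1, Z[1]=2)=1; Z[10]=1
i=11: i≥r, start 0; Z[11]=0
i=12: i≥r, start 0; Z[12]=0
i=13: i≥r, start 0; Z[13]=1 grow→box=[13,14)
i=14: i≥r, start 0; Z[14]=0
i=15: i≥r, start 0; Z[15]=0
i=16: i≥r, start 0; Z[16]=1 grow→box=[16,17)
i=17: i≥r, start 0; Z[17]=0
i=18: i≥r, start 0; Z[18]=0
i=19: i≥r, start 0; Z[19]=2 grow→box=[19,21)
i=20: min(r-i=1, Z[1]=2)=1; Z[20]=1
i=21: i≥r, start 0; Z[21]=0
i=22: i≥r, start 0; Z[22]=2 grow→box=[22,24)
i=23: min(r-i=1, Z[1]=2)=1; Z[23]=1
i=24: i≥r, start 0; Z[24]=0
i=25: i≥r, start 0; Z[25]=0
i=26: i≥r, start 0; Z[26]=0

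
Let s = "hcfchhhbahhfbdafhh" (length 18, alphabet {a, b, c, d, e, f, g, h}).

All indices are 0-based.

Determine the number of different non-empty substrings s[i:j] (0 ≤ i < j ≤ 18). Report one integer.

156

rank→(start, suffix):
  0 → (14, 'afhh')
  1 → (8, 'ahhfbdafhh')
  2 → (7, 'bahhfbdafhh')
  3 → (12, 'bdafhh')
  4 → (1, 'cfchhhbahhfbdafhh')
  5 → (3, 'chhhbahhfbdafhh')
  6 → (13, 'dafhh')
  7 → (11, 'fbdafhh')
  8 → (2, 'fchhhbahhfbdafhh')
  9 → (15, 'fhh')
  10 → (17, 'h')
  11 → (6, 'hbahhfbdafhh')
  12 → (0, 'hcfchhhbahhfbdafhh')
  13 → (10, 'hfbdafhh')
  14 → (16, 'hh')
  15 → (5, 'hhbahhfbdafhh')
  16 → (9, 'hhfbdafhh')
  17 → (4, 'hhhbahhfbdafhh')

SA = [14, 8, 7, 12, 1, 3, 13, 11, 2, 15, 17, 6, 0, 10, 16, 5, 9, 4]
i: (SA[i-1],SA[i]) lcp shared
  1: (14,8) 1 'a'
  2: (8,7) 0 ''
  3: (7,12) 1 'b'
  4: (12,1) 0 ''
  5: (1,3) 1 'c'
  6: (3,13) 0 ''
  7: (13,11) 0 ''
  8: (11,2) 1 'f'
  9: (2,15) 1 'f'
  10: (15,17) 0 ''
  11: (17,6) 1 'h'
  12: (6,0) 1 'h'
  13: (0,10) 1 'h'
  14: (10,16) 1 'h'
  15: (16,5) 2 'hh'
  16: (5,9) 2 'hh'
  17: (9,4) 2 'hh'

n(n+1)/2 = 18·19/2 = 171
Σ LCP = 0 + 1 + 0 + 1 + 0 + 1 + 0 + 0 + 1 + 1 + 0 + 1 + 1 + 1 + 1 + 2 + 2 + 2 = 15
distinct = 171 − 15 = 156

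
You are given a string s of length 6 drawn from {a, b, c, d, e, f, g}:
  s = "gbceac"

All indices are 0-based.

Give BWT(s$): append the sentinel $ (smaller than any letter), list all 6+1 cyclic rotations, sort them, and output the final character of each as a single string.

cegabc$

rank  rotation last
    0  $gbceac  c
    1  ac$gbce  e
    2  bceac$g  g
    3  c$gbcea  a
    4  ceac$gb  b
    5  eac$gbc  c
    6  gbceac$  $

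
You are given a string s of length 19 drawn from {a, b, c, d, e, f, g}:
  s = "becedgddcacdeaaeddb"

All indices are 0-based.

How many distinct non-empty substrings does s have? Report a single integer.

175

rank→(start, suffix):
  0 → (13, 'aaeddb')
  1 → (9, 'acdeaaeddb')
  2 → (14, 'aeddb')
  3 → (18, 'b')
  4 → (0, 'becedgddcacdeaaeddb')
  5 → (8, 'cacdeaaeddb')
  6 → (10, 'cdeaaeddb')
  7 → (2, 'cedgddcacdeaaeddb')
  8 → (17, 'db')
  9 → (7, 'dcacdeaaeddb')
  10 → (16, 'ddb')
  11 → (6, 'ddcacdeaaeddb')
  12 → (11, 'deaaeddb')
  13 → (4, 'dgddcacdeaaeddb')
  14 → (12, 'eaaeddb')
  15 → (1, 'ecedgddcacdeaaeddb')
  16 → (15, 'eddb')
  17 → (3, 'edgddcacdeaaeddb')
  18 → (5, 'gddcacdeaaeddb')

SA = [13, 9, 14, 18, 0, 8, 10, 2, 17, 7, 16, 6, 11, 4, 12, 1, 15, 3, 5]
rank  pair      lcp
   1  s[13:],s[9:]  1  'a'
   2  s[9:],s[14:]  1  'a'
   3  s[14:],s[18:]  0  ''
   4  s[18:],s[0:]  1  'b'
   5  s[0:],s[8:]  0  ''
   6  s[8:],s[10:]  1  'c'
   7  s[10:],s[2:]  1  'c'
   8  s[2:],s[17:]  0  ''
   9  s[17:],s[7:]  1  'd'
  10  s[7:],s[16:]  1  'd'
  11  s[16:],s[6:]  2  'dd'
  12  s[6:],s[11:]  1  'd'
  13  s[11:],s[4:]  1  'd'
  14  s[4:],s[12:]  0  ''
  15  s[12:],s[1:]  1  'e'
  16  s[1:],s[15:]  1  'e'
  17  s[15:],s[3:]  2  'ed'
  18  s[3:],s[5:]  0  ''

n(n+1)/2 = 19·20/2 = 190
Σ LCP = 0 + 1 + 1 + 0 + 1 + 0 + 1 + 1 + 0 + 1 + 1 + 2 + 1 + 1 + 0 + 1 + 1 + 2 + 0 = 15
distinct = 190 − 15 = 175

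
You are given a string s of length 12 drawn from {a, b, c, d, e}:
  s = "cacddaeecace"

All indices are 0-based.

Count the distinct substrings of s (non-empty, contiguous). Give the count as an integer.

67

rank | idx | suffix
   0 |   1 | acddaeecace
   1 |   9 | ace
   2 |   5 | aeecace
   3 |   0 | cacddaeecace
   4 |   8 | cace
   5 |   2 | cddaeecace
   6 |  10 | ce
   7 |   4 | daeecace
   8 |   3 | ddaeecace
   9 |  11 | e
  10 |   7 | ecace
  11 |   6 | eecace

SA = [1, 9, 5, 0, 8, 2, 10, 4, 3, 11, 7, 6]
rank  pair      lcp
   1  s[1:],s[9:]  2  'ac'
   2  s[9:],s[5:]  1  'a'
   3  s[5:],s[0:]  0  ''
   4  s[0:],s[8:]  3  'cac'
   5  s[8:],s[2:]  1  'c'
   6  s[2:],s[10:]  1  'c'
   7  s[10:],s[4:]  0  ''
   8  s[4:],s[3:]  1  'd'
   9  s[3:],s[11:]  0  ''
  10  s[11:],s[7:]  1  'e'
  11  s[7:],s[6:]  1  'e'

n(n+1)/2 = 12·13/2 = 78
Σ LCP = 0 + 2 + 1 + 0 + 3 + 1 + 1 + 0 + 1 + 0 + 1 + 1 = 11
distinct = 78 − 11 = 67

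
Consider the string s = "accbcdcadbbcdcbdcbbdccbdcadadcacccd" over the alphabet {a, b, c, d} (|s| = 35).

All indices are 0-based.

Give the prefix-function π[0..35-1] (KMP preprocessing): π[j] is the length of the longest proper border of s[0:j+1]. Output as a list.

π[0] = 0
j=1 s[j]='c': π[1]=0 (border '')
j=2 s[j]='c': π[2]=0 (border '')
j=3 s[j]='b': π[3]=0 (border '')
j=4 s[j]='c': π[4]=0 (border '')
j=5 s[j]='d': π[5]=0 (border '')
j=6 s[j]='c': π[6]=0 (border '')
j=7 s[j]='a': π[7]=1 (border 'a')
j=8 s[j]='d': k: 1→0; π[8]=0 (border '')
j=9 s[j]='b': π[9]=0 (border '')
j=10 s[j]='b': π[10]=0 (border '')
j=11 s[j]='c': π[11]=0 (border '')
j=12 s[j]='d': π[12]=0 (border '')
j=13 s[j]='c': π[13]=0 (border '')
j=14 s[j]='b': π[14]=0 (border '')
j=15 s[j]='d': π[15]=0 (border '')
j=16 s[j]='c': π[16]=0 (border '')
j=17 s[j]='b': π[17]=0 (border '')
j=18 s[j]='b': π[18]=0 (border '')
j=19 s[j]='d': π[19]=0 (border '')
j=20 s[j]='c': π[20]=0 (border '')
j=21 s[j]='c': π[21]=0 (border '')
j=22 s[j]='b': π[22]=0 (border '')
j=23 s[j]='d': π[23]=0 (border '')
j=24 s[j]='c': π[24]=0 (border '')
j=25 s[j]='a': π[25]=1 (border 'a')
j=26 s[j]='d': k: 1→0; π[26]=0 (border '')
j=27 s[j]='a': π[27]=1 (border 'a')
j=28 s[j]='d': k: 1→0; π[28]=0 (border '')
j=29 s[j]='c': π[29]=0 (border '')
j=30 s[j]='a': π[30]=1 (border 'a')
j=31 s[j]='c': π[31]=2 (border 'ac')
j=32 s[j]='c': π[32]=3 (border 'acc')
j=33 s[j]='c': k: 3→0; π[33]=0 (border '')
j=34 s[j]='d': π[34]=0 (border '')

[0, 0, 0, 0, 0, 0, 0, 1, 0, 0, 0, 0, 0, 0, 0, 0, 0, 0, 0, 0, 0, 0, 0, 0, 0, 1, 0, 1, 0, 0, 1, 2, 3, 0, 0]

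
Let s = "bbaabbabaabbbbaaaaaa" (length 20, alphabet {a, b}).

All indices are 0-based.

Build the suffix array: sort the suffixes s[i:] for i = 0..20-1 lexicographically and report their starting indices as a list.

[19, 18, 17, 16, 15, 14, 2, 8, 6, 3, 9, 13, 1, 7, 5, 12, 0, 4, 11, 10]

sorted suffixes:
  #0 SA[0]=19  'a'
  #1 SA[1]=18  'aa'
  #2 SA[2]=17  'aaa'
  #3 SA[3]=16  'aaaa'
  #4 SA[4]=15  'aaaaa'
  #5 SA[5]=14  'aaaaaa'
  #6 SA[6]=2  'aabbabaabbbbaaaaaa'
  #7 SA[7]=8  'aabbbbaaaaaa'
  #8 SA[8]=6  'abaabbbbaaaaaa'
  #9 SA[9]=3  'abbabaabbbbaaaaaa'
  #10 SA[10]=9  'abbbbaaaaaa'
  #11 SA[11]=13  'baaaaaa'
  #12 SA[12]=1  'baabbabaabbbbaaaaaa'
  #13 SA[13]=7  'baabbbbaaaaaa'
  #14 SA[14]=5  'babaabbbbaaaaaa'
  #15 SA[15]=12  'bbaaaaaa'
  #16 SA[16]=0  'bbaabbabaabbbbaaaaaa'
  #17 SA[17]=4  'bbabaabbbbaaaaaa'
  #18 SA[18]=11  'bbbaaaaaa'
  #19 SA[19]=10  'bbbbaaaaaa'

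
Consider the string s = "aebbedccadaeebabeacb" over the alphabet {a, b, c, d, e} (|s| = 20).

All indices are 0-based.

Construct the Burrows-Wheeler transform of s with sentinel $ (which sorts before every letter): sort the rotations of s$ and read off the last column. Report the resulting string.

rank  rotation               last
    0  $aebbedccadaeebabeacb  b
    1  abeacb$aebbedccadaeeb  b
    2  acb$aebbedccadaeebabe  e
    3  adaeebabeacb$aebbedcc  c
    4  aebbedccadaeebabeacb$  $
    5  aeebabeacb$aebbedccad  d
    6  b$aebbedccadaeebabeac  c
    7  babeacb$aebbedccadaee  e
    8  bbedccadaeebabeacb$ae  e
    9  beacb$aebbedccadaeeba  a
   10  bedccadaeebabeacb$aeb  b
   11  cadaeebabeacb$aebbedc  c
   12  cb$aebbedccadaeebabea  a
   13  ccadaeebabeacb$aebbed  d
   14  daeebabeacb$aebbedcca  a
   15  dccadaeebabeacb$aebbe  e
   16  eacb$aebbedccadaeebab  b
   17  ebabeacb$aebbedccadae  e
   18  ebbedccadaeebabeacb$a  a
   19  edccadaeebabeacb$aebb  b
   20  eebabeacb$aebbedccada  a

bbec$dceeabcadaebeaba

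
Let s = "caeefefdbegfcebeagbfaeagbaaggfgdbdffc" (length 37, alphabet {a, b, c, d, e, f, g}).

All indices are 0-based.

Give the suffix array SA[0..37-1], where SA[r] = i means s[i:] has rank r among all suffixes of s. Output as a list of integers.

sorted suffixes:
  #0 SA[0]=25  'aaggfgdbdffc'
  #1 SA[1]=20  'aeagbaaggfgdbdffc'
  #2 SA[2]=1  'aeefefdbegfcebeagbfaeagbaaggfgdbdffc'
  #3 SA[3]=22  'agbaaggfgdbdffc'
  #4 SA[4]=16  'agbfaeagbaaggfgdbdffc'
  #5 SA[5]=26  'aggfgdbdffc'
  #6 SA[6]=24  'baaggfgdbdffc'
  #7 SA[7]=32  'bdffc'
  #8 SA[8]=14  'beagbfaeagbaaggfgdbdffc'
  #9 SA[9]=8  'begfcebeagbfaeagbaaggfgdbdffc'
  #10 SA[10]=18  'bfaeagbaaggfgdbdffc'
  #11 SA[11]=36  'c'
  #12 SA[12]=0  'caeefefdbegfcebeagbfaeagbaaggfgdbdffc'
  #13 SA[13]=12  'cebeagbfaeagbaaggfgdbdffc'
  #14 SA[14]=31  'dbdffc'
  #15 SA[15]=7  'dbegfcebeagbfaeagbaaggfgdbdffc'
  #16 SA[16]=33  'dffc'
  #17 SA[17]=21  'eagbaaggfgdbdffc'
  #18 SA[18]=15  'eagbfaeagbaaggfgdbdffc'
  #19 SA[19]=13  'ebeagbfaeagbaaggfgdbdffc'
  #20 SA[20]=2  'eefefdbegfcebeagbfaeagbaaggfgdbdffc'
  #21 SA[21]=5  'efdbegfcebeagbfaeagbaaggfgdbdffc'
  #22 SA[22]=3  'efefdbegfcebeagbfaeagbaaggfgdbdffc'
  #23 SA[23]=9  'egfcebeagbfaeagbaaggfgdbdffc'
  #24 SA[24]=19  'faeagbaaggfgdbdffc'
  #25 SA[25]=35  'fc'
  #26 SA[26]=11  'fcebeagbfaeagbaaggfgdbdffc'
  #27 SA[27]=6  'fdbegfcebeagbfaeagbaaggfgdbdffc'
  #28 SA[28]=4  'fefdbegfcebeagbfaeagbaaggfgdbdffc'
  #29 SA[29]=34  'ffc'
  #30 SA[30]=29  'fgdbdffc'
  #31 SA[31]=23  'gbaaggfgdbdffc'
  #32 SA[32]=17  'gbfaeagbaaggfgdbdffc'
  #33 SA[33]=30  'gdbdffc'
  #34 SA[34]=10  'gfcebeagbfaeagbaaggfgdbdffc'
  #35 SA[35]=28  'gfgdbdffc'
  #36 SA[36]=27  'ggfgdbdffc'

[25, 20, 1, 22, 16, 26, 24, 32, 14, 8, 18, 36, 0, 12, 31, 7, 33, 21, 15, 13, 2, 5, 3, 9, 19, 35, 11, 6, 4, 34, 29, 23, 17, 30, 10, 28, 27]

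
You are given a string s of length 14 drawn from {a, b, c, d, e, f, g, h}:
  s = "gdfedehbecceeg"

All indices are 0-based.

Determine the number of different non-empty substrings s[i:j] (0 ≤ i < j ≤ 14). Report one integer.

98

rank | idx | suffix
   0 |   7 | becceeg
   1 |   9 | cceeg
   2 |  10 | ceeg
   3 |   4 | dehbecceeg
   4 |   1 | dfedehbecceeg
   5 |   8 | ecceeg
   6 |   3 | edehbecceeg
   7 |  11 | eeg
   8 |  12 | eg
   9 |   5 | ehbecceeg
  10 |   2 | fedehbecceeg
  11 |  13 | g
  12 |   0 | gdfedehbecceeg
  13 |   6 | hbecceeg

SA = [7, 9, 10, 4, 1, 8, 3, 11, 12, 5, 2, 13, 0, 6]
[i] adj suffixes → lcp
  [1] 7/9 → 0 ('')
  [2] 9/10 → 1 ('c')
  [3] 10/4 → 0 ('')
  [4] 4/1 → 1 ('d')
  [5] 1/8 → 0 ('')
  [6] 8/3 → 1 ('e')
  [7] 3/11 → 1 ('e')
  [8] 11/12 → 1 ('e')
  [9] 12/5 → 1 ('e')
  [10] 5/2 → 0 ('')
  [11] 2/13 → 0 ('')
  [12] 13/0 → 1 ('g')
  [13] 0/6 → 0 ('')

n(n+1)/2 = 14·15/2 = 105
Σ LCP = 0 + 0 + 1 + 0 + 1 + 0 + 1 + 1 + 1 + 1 + 0 + 0 + 1 + 0 = 7
distinct = 105 − 7 = 98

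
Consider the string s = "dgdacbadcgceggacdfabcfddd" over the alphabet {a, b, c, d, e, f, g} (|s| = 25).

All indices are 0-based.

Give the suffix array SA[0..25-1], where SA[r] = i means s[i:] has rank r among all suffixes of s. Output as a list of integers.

[18, 3, 14, 6, 5, 19, 4, 15, 10, 20, 8, 24, 2, 7, 23, 22, 16, 0, 11, 17, 21, 13, 9, 1, 12]

sorted suffixes:
  #0 SA[0]=18  'abcfddd'
  #1 SA[1]=3  'acbadcgceggacdfabcfddd'
  #2 SA[2]=14  'acdfabcfddd'
  #3 SA[3]=6  'adcgceggacdfabcfddd'
  #4 SA[4]=5  'badcgceggacdfabcfddd'
  #5 SA[5]=19  'bcfddd'
  #6 SA[6]=4  'cbadcgceggacdfabcfddd'
  #7 SA[7]=15  'cdfabcfddd'
  #8 SA[8]=10  'ceggacdfabcfddd'
  #9 SA[9]=20  'cfddd'
  #10 SA[10]=8  'cgceggacdfabcfddd'
  #11 SA[11]=24  'd'
  #12 SA[12]=2  'dacbadcgceggacdfabcfddd'
  #13 SA[13]=7  'dcgceggacdfabcfddd'
  #14 SA[14]=23  'dd'
  #15 SA[15]=22  'ddd'
  #16 SA[16]=16  'dfabcfddd'
  #17 SA[17]=0  'dgdacbadcgceggacdfabcfddd'
  #18 SA[18]=11  'eggacdfabcfddd'
  #19 SA[19]=17  'fabcfddd'
  #20 SA[20]=21  'fddd'
  #21 SA[21]=13  'gacdfabcfddd'
  #22 SA[22]=9  'gceggacdfabcfddd'
  #23 SA[23]=1  'gdacbadcgceggacdfabcfddd'
  #24 SA[24]=12  'ggacdfabcfddd'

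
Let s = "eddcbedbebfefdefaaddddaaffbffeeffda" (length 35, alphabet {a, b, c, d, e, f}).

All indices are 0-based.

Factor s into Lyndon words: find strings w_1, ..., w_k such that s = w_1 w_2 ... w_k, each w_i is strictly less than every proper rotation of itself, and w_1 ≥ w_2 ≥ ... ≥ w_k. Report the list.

emit factor 1: 'e' (i=0, period=1)
emit factor 2: 'd' (i=1, period=1)
emit factor 3: 'd' (i=2, period=1)
emit factor 4: 'c' (i=3, period=1)
emit factor 5: 'bed' (i=4, period=3)
emit factor 6: 'bebfefdef' (i=7, period=9)
emit factor 7: 'aaddddaaffbffeeffd' (i=16, period=18)
emit factor 8: 'a' (i=34, period=1)

["e", "d", "d", "c", "bed", "bebfefdef", "aaddddaaffbffeeffd", "a"]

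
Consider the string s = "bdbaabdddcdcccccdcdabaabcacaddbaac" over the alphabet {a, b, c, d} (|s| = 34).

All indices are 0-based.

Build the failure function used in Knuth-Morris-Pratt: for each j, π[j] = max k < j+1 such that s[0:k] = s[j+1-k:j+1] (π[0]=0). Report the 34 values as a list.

π[0] = 0
j=1 s[j]='d': π[1]=0 (border '')
j=2 s[j]='b': π[2]=1 (border 'b')
j=3 s[j]='a': k: 1→0; π[3]=0 (border '')
j=4 s[j]='a': π[4]=0 (border '')
j=5 s[j]='b': π[5]=1 (border 'b')
j=6 s[j]='d': π[6]=2 (border 'bd')
j=7 s[j]='d': k: 2→0; π[7]=0 (border '')
j=8 s[j]='d': π[8]=0 (border '')
j=9 s[j]='c': π[9]=0 (border '')
j=10 s[j]='d': π[10]=0 (border '')
j=11 s[j]='c': π[11]=0 (border '')
j=12 s[j]='c': π[12]=0 (border '')
j=13 s[j]='c': π[13]=0 (border '')
j=14 s[j]='c': π[14]=0 (border '')
j=15 s[j]='c': π[15]=0 (border '')
j=16 s[j]='d': π[16]=0 (border '')
j=17 s[j]='c': π[17]=0 (border '')
j=18 s[j]='d': π[18]=0 (border '')
j=19 s[j]='a': π[19]=0 (border '')
j=20 s[j]='b': π[20]=1 (border 'b')
j=21 s[j]='a': k: 1→0; π[21]=0 (border '')
j=22 s[j]='a': π[22]=0 (border '')
j=23 s[j]='b': π[23]=1 (border 'b')
j=24 s[j]='c': k: 1→0; π[24]=0 (border '')
j=25 s[j]='a': π[25]=0 (border '')
j=26 s[j]='c': π[26]=0 (border '')
j=27 s[j]='a': π[27]=0 (border '')
j=28 s[j]='d': π[28]=0 (border '')
j=29 s[j]='d': π[29]=0 (border '')
j=30 s[j]='b': π[30]=1 (border 'b')
j=31 s[j]='a': k: 1→0; π[31]=0 (border '')
j=32 s[j]='a': π[32]=0 (border '')
j=33 s[j]='c': π[33]=0 (border '')

[0, 0, 1, 0, 0, 1, 2, 0, 0, 0, 0, 0, 0, 0, 0, 0, 0, 0, 0, 0, 1, 0, 0, 1, 0, 0, 0, 0, 0, 0, 1, 0, 0, 0]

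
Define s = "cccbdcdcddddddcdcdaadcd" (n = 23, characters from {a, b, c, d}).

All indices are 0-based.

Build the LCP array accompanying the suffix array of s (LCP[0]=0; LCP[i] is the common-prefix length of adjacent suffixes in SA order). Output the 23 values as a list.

[0, 1, 0, 0, 1, 2, 1, 2, 2, 4, 2, 0, 1, 1, 3, 3, 5, 3, 1, 2, 3, 4, 5]

sorted suffixes:
  #0 SA[0]=18  'aadcd'
  #1 SA[1]=19  'adcd'
  #2 SA[2]=3  'bdcdcddddddcdcdaadcd'
  #3 SA[3]=2  'cbdcdcddddddcdcdaadcd'
  #4 SA[4]=1  'ccbdcdcddddddcdcdaadcd'
  #5 SA[5]=0  'cccbdcdcddddddcdcdaadcd'
  #6 SA[6]=21  'cd'
  #7 SA[7]=16  'cdaadcd'
  #8 SA[8]=14  'cdcdaadcd'
  #9 SA[9]=5  'cdcddddddcdcdaadcd'
  #10 SA[10]=7  'cddddddcdcdaadcd'
  #11 SA[11]=22  'd'
  #12 SA[12]=17  'daadcd'
  #13 SA[13]=20  'dcd'
  #14 SA[14]=15  'dcdaadcd'
  #15 SA[15]=13  'dcdcdaadcd'
  #16 SA[16]=4  'dcdcddddddcdcdaadcd'
  #17 SA[17]=6  'dcddddddcdcdaadcd'
  #18 SA[18]=12  'ddcdcdaadcd'
  #19 SA[19]=11  'dddcdcdaadcd'
  #20 SA[20]=10  'ddddcdcdaadcd'
  #21 SA[21]=9  'dddddcdcdaadcd'
  #22 SA[22]=8  'ddddddcdcdaadcd'

SA = [18, 19, 3, 2, 1, 0, 21, 16, 14, 5, 7, 22, 17, 20, 15, 13, 4, 6, 12, 11, 10, 9, 8]
rank  pair      lcp
   1  s[18:],s[19:]  1  'a'
   2  s[19:],s[3:]  0  ''
   3  s[3:],s[2:]  0  ''
   4  s[2:],s[1:]  1  'c'
   5  s[1:],s[0:]  2  'cc'
   6  s[0:],s[21:]  1  'c'
   7  s[21:],s[16:]  2  'cd'
   8  s[16:],s[14:]  2  'cd'
   9  s[14:],s[5:]  4  'cdcd'
  10  s[5:],s[7:]  2  'cd'
  11  s[7:],s[22:]  0  ''
  12  s[22:],s[17:]  1  'd'
  13  s[17:],s[20:]  1  'd'
  14  s[20:],s[15:]  3  'dcd'
  15  s[15:],s[13:]  3  'dcd'
  16  s[13:],s[4:]  5  'dcdcd'
  17  s[4:],s[6:]  3  'dcd'
  18  s[6:],s[12:]  1  'd'
  19  s[12:],s[11:]  2  'dd'
  20  s[11:],s[10:]  3  'ddd'
  21  s[10:],s[9:]  4  'dddd'
  22  s[9:],s[8:]  5  'ddddd'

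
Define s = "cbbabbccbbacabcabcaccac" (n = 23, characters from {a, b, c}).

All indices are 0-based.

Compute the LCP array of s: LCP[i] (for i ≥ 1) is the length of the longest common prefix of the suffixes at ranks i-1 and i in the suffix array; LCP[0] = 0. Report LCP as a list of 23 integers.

rank→(start, suffix):
  0 → (3, 'abbccbbacabcabcaccac')
  1 → (12, 'abcabcaccac')
  2 → (15, 'abcaccac')
  3 → (21, 'ac')
  4 → (10, 'acabcabcaccac')
  5 → (18, 'accac')
  6 → (2, 'babbccbbacabcabcaccac')
  7 → (9, 'bacabcabcaccac')
  8 → (1, 'bbabbccbbacabcabcaccac')
  9 → (8, 'bbacabcabcaccac')
  10 → (4, 'bbccbbacabcabcaccac')
  11 → (13, 'bcabcaccac')
  12 → (16, 'bcaccac')
  13 → (5, 'bccbbacabcabcaccac')
  14 → (22, 'c')
  15 → (11, 'cabcabcaccac')
  16 → (14, 'cabcaccac')
  17 → (20, 'cac')
  18 → (17, 'caccac')
  19 → (0, 'cbbabbccbbacabcabcaccac')
  20 → (7, 'cbbacabcabcaccac')
  21 → (19, 'ccac')
  22 → (6, 'ccbbacabcabcaccac')

SA = [3, 12, 15, 21, 10, 18, 2, 9, 1, 8, 4, 13, 16, 5, 22, 11, 14, 20, 17, 0, 7, 19, 6]
i: (SA[i-1],SA[i]) lcp shared
  1: (3,12) 2 'ab'
  2: (12,15) 4 'abca'
  3: (15,21) 1 'a'
  4: (21,10) 2 'ac'
  5: (10,18) 2 'ac'
  6: (18,2) 0 ''
  7: (2,9) 2 'ba'
  8: (9,1) 1 'b'
  9: (1,8) 3 'bba'
  10: (8,4) 2 'bb'
  11: (4,13) 1 'b'
  12: (13,16) 3 'bca'
  13: (16,5) 2 'bc'
  14: (5,22) 0 ''
  15: (22,11) 1 'c'
  16: (11,14) 5 'cabca'
  17: (14,20) 2 'ca'
  18: (20,17) 3 'cac'
  19: (17,0) 1 'c'
  20: (0,7) 4 'cbba'
  21: (7,19) 1 'c'
  22: (19,6) 2 'cc'

[0, 2, 4, 1, 2, 2, 0, 2, 1, 3, 2, 1, 3, 2, 0, 1, 5, 2, 3, 1, 4, 1, 2]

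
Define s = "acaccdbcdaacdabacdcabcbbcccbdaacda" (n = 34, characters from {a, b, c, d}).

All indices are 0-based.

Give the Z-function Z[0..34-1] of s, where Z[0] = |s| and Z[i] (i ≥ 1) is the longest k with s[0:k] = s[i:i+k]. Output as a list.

Z[0]=34
i=1: outside box; Z[1]=0
i=2: outside box; Z[2]=2 grow→box=[2,4)
i=3: min(r-i=1, Z[1]=0)=0; Z[3]=0
i=4: outside box; Z[4]=0
i=5: outside box; Z[5]=0
i=6: outside box; Z[6]=0
i=7: outside box; Z[7]=0
i=8: outside box; Z[8]=0
i=9: outside box; Z[9]=1 grow→box=[9,10)
i=10: outside box; Z[10]=2 grow→box=[10,12)
i=11: min(r-i=1, Z[1]=0)=0; Z[11]=0
i=12: outside box; Z[12]=0
i=13: outside box; Z[13]=1 grow→box=[13,14)
i=14: outside box; Z[14]=0
i=15: outside box; Z[15]=2 grow→box=[15,17)
i=16: min(r-i=1, Z[1]=0)=0; Z[16]=0
i=17: outside box; Z[17]=0
i=18: outside box; Z[18]=0
i=19: outside box; Z[19]=1 grow→box=[19,20)
i=20: outside box; Z[20]=0
i=21: outside box; Z[21]=0
i=22: outside box; Z[22]=0
i=23: outside box; Z[23]=0
i=24: outside box; Z[24]=0
i=25: outside box; Z[25]=0
i=26: outside box; Z[26]=0
i=27: outside box; Z[27]=0
i=28: outside box; Z[28]=0
i=29: outside box; Z[29]=1 grow→box=[29,30)
i=30: outside box; Z[30]=2 grow→box=[30,32)
i=31: min(r-i=1, Z[1]=0)=0; Z[31]=0
i=32: outside box; Z[32]=0
i=33: outside box; Z[33]=1 grow→box=[33,34)

[34, 0, 2, 0, 0, 0, 0, 0, 0, 1, 2, 0, 0, 1, 0, 2, 0, 0, 0, 1, 0, 0, 0, 0, 0, 0, 0, 0, 0, 1, 2, 0, 0, 1]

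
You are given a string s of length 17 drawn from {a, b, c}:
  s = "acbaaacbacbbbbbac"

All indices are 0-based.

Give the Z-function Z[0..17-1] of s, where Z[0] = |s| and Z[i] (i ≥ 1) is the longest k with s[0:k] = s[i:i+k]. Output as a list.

[17, 0, 0, 1, 1, 4, 0, 0, 3, 0, 0, 0, 0, 0, 0, 2, 0]

Z[0]=17
i=1: fresh scan; Z[1]=0
i=2: fresh scan; Z[2]=0
i=3: fresh scan; Z[3]=1 grow→box=[3,4)
i=4: fresh scan; Z[4]=1 grow→box=[4,5)
i=5: fresh scan; Z[5]=4 grow→box=[5,9)
i=6: min(r-i=3, Z[1]=0)=0; Z[6]=0
i=7: min(r-i=2, Z[2]=0)=0; Z[7]=0
i=8: min(r-i=1, Z[3]=1)=1; Z[8]=3 grow→box=[8,11)
i=9: min(r-i=2, Z[1]=0)=0; Z[9]=0
i=10: min(r-i=1, Z[2]=0)=0; Z[10]=0
i=11: fresh scan; Z[11]=0
i=12: fresh scan; Z[12]=0
i=13: fresh scan; Z[13]=0
i=14: fresh scan; Z[14]=0
i=15: fresh scan; Z[15]=2 grow→box=[15,17)
i=16: min(r-i=1, Z[1]=0)=0; Z[16]=0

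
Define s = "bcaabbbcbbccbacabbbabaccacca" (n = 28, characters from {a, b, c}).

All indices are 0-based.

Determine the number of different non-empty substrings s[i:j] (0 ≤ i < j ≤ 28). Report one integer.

355

sorted suffixes:
  #0 SA[0]=27  'a'
  #1 SA[1]=2  'aabbbcbbccbacabbbabaccacca'
  #2 SA[2]=19  'abaccacca'
  #3 SA[3]=15  'abbbabaccacca'
  #4 SA[4]=3  'abbbcbbccbacabbbabaccacca'
  #5 SA[5]=13  'acabbbabaccacca'
  #6 SA[6]=24  'acca'
  #7 SA[7]=21  'accacca'
  #8 SA[8]=18  'babaccacca'
  #9 SA[9]=12  'bacabbbabaccacca'
  #10 SA[10]=20  'baccacca'
  #11 SA[11]=17  'bbabaccacca'
  #12 SA[12]=16  'bbbabaccacca'
  #13 SA[13]=4  'bbbcbbccbacabbbabaccacca'
  #14 SA[14]=5  'bbcbbccbacabbbabaccacca'
  #15 SA[15]=8  'bbccbacabbbabaccacca'
  #16 SA[16]=0  'bcaabbbcbbccbacabbbabaccacca'
  #17 SA[17]=6  'bcbbccbacabbbabaccacca'
  #18 SA[18]=9  'bccbacabbbabaccacca'
  #19 SA[19]=26  'ca'
  #20 SA[20]=1  'caabbbcbbccbacabbbabaccacca'
  #21 SA[21]=14  'cabbbabaccacca'
  #22 SA[22]=23  'cacca'
  #23 SA[23]=11  'cbacabbbabaccacca'
  #24 SA[24]=7  'cbbccbacabbbabaccacca'
  #25 SA[25]=25  'cca'
  #26 SA[26]=22  'ccacca'
  #27 SA[27]=10  'ccbacabbbabaccacca'

SA = [27, 2, 19, 15, 3, 13, 24, 21, 18, 12, 20, 17, 16, 4, 5, 8, 0, 6, 9, 26, 1, 14, 23, 11, 7, 25, 22, 10]
[i] adj suffixes → lcp
  [1] 27/2 → 1 ('a')
  [2] 2/19 → 1 ('a')
  [3] 19/15 → 2 ('ab')
  [4] 15/3 → 4 ('abbb')
  [5] 3/13 → 1 ('a')
  [6] 13/24 → 2 ('ac')
  [7] 24/21 → 4 ('acca')
  [8] 21/18 → 0 ('')
  [9] 18/12 → 2 ('ba')
  [10] 12/20 → 3 ('bac')
  [11] 20/17 → 1 ('b')
  [12] 17/16 → 2 ('bb')
  [13] 16/4 → 3 ('bbb')
  [14] 4/5 → 2 ('bb')
  [15] 5/8 → 3 ('bbc')
  [16] 8/0 → 1 ('b')
  [17] 0/6 → 2 ('bc')
  [18] 6/9 → 2 ('bc')
  [19] 9/26 → 0 ('')
  [20] 26/1 → 2 ('ca')
  [21] 1/14 → 2 ('ca')
  [22] 14/23 → 2 ('ca')
  [23] 23/11 → 1 ('c')
  [24] 11/7 → 2 ('cb')
  [25] 7/25 → 1 ('c')
  [26] 25/22 → 3 ('cca')
  [27] 22/10 → 2 ('cc')

n(n+1)/2 = 28·29/2 = 406
Σ LCP = 0 + 1 + 1 + 2 + 4 + 1 + 2 + 4 + 0 + 2 + 3 + 1 + 2 + 3 + 2 + 3 + 1 + 2 + 2 + 0 + 2 + 2 + 2 + 1 + 2 + 1 + 3 + 2 = 51
distinct = 406 − 51 = 355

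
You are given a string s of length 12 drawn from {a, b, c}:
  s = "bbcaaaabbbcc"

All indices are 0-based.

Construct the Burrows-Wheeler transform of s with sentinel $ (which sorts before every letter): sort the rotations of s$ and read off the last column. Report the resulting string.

ccaaaa$bbbcbb

rank  rotation       last
    0  $bbcaaaabbbcc  c
    1  aaaabbbcc$bbc  c
    2  aaabbbcc$bbca  a
    3  aabbbcc$bbcaa  a
    4  abbbcc$bbcaaa  a
    5  bbbcc$bbcaaaa  a
    6  bbcaaaabbbcc$  $
    7  bbcc$bbcaaaab  b
    8  bcaaaabbbcc$b  b
    9  bcc$bbcaaaabb  b
   10  c$bbcaaaabbbc  c
   11  caaaabbbcc$bb  b
   12  cc$bbcaaaabbb  b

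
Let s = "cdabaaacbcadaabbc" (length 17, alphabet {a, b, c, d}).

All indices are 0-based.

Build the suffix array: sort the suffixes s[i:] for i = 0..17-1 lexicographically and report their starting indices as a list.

rank→(start, suffix):
  0 → (4, 'aaacbcadaabbc')
  1 → (12, 'aabbc')
  2 → (5, 'aacbcadaabbc')
  3 → (2, 'abaaacbcadaabbc')
  4 → (13, 'abbc')
  5 → (6, 'acbcadaabbc')
  6 → (10, 'adaabbc')
  7 → (3, 'baaacbcadaabbc')
  8 → (14, 'bbc')
  9 → (15, 'bc')
  10 → (8, 'bcadaabbc')
  11 → (16, 'c')
  12 → (9, 'cadaabbc')
  13 → (7, 'cbcadaabbc')
  14 → (0, 'cdabaaacbcadaabbc')
  15 → (11, 'daabbc')
  16 → (1, 'dabaaacbcadaabbc')

[4, 12, 5, 2, 13, 6, 10, 3, 14, 15, 8, 16, 9, 7, 0, 11, 1]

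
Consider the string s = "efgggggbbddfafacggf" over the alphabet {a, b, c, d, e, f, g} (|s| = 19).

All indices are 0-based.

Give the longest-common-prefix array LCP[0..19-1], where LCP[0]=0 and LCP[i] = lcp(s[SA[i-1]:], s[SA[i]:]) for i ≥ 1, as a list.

[0, 1, 0, 1, 0, 0, 1, 0, 0, 1, 2, 1, 0, 1, 1, 2, 2, 3, 4]

sorted suffixes:
  #0 SA[0]=14  'acggf'
  #1 SA[1]=12  'afacggf'
  #2 SA[2]=7  'bbddfafacggf'
  #3 SA[3]=8  'bddfafacggf'
  #4 SA[4]=15  'cggf'
  #5 SA[5]=9  'ddfafacggf'
  #6 SA[6]=10  'dfafacggf'
  #7 SA[7]=0  'efgggggbbddfafacggf'
  #8 SA[8]=18  'f'
  #9 SA[9]=13  'facggf'
  #10 SA[10]=11  'fafacggf'
  #11 SA[11]=1  'fgggggbbddfafacggf'
  #12 SA[12]=6  'gbbddfafacggf'
  #13 SA[13]=17  'gf'
  #14 SA[14]=5  'ggbbddfafacggf'
  #15 SA[15]=16  'ggf'
  #16 SA[16]=4  'gggbbddfafacggf'
  #17 SA[17]=3  'ggggbbddfafacggf'
  #18 SA[18]=2  'gggggbbddfafacggf'

SA = [14, 12, 7, 8, 15, 9, 10, 0, 18, 13, 11, 1, 6, 17, 5, 16, 4, 3, 2]
[i] adj suffixes → lcp
  [1] 14/12 → 1 ('a')
  [2] 12/7 → 0 ('')
  [3] 7/8 → 1 ('b')
  [4] 8/15 → 0 ('')
  [5] 15/9 → 0 ('')
  [6] 9/10 → 1 ('d')
  [7] 10/0 → 0 ('')
  [8] 0/18 → 0 ('')
  [9] 18/13 → 1 ('f')
  [10] 13/11 → 2 ('fa')
  [11] 11/1 → 1 ('f')
  [12] 1/6 → 0 ('')
  [13] 6/17 → 1 ('g')
  [14] 17/5 → 1 ('g')
  [15] 5/16 → 2 ('gg')
  [16] 16/4 → 2 ('gg')
  [17] 4/3 → 3 ('ggg')
  [18] 3/2 → 4 ('gggg')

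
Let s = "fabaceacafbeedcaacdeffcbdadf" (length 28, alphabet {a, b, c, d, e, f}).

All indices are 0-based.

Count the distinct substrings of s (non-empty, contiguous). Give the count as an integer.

rank→(start, suffix):
  0 → (15, 'aacdeffcbdadf')
  1 → (1, 'abaceacafbeedcaacdeffcbdadf')
  2 → (6, 'acafbeedcaacdeffcbdadf')
  3 → (16, 'acdeffcbdadf')
  4 → (3, 'aceacafbeedcaacdeffcbdadf')
  5 → (25, 'adf')
  6 → (8, 'afbeedcaacdeffcbdadf')
  7 → (2, 'baceacafbeedcaacdeffcbdadf')
  8 → (23, 'bdadf')
  9 → (10, 'beedcaacdeffcbdadf')
  10 → (14, 'caacdeffcbdadf')
  11 → (7, 'cafbeedcaacdeffcbdadf')
  12 → (22, 'cbdadf')
  13 → (17, 'cdeffcbdadf')
  14 → (4, 'ceacafbeedcaacdeffcbdadf')
  15 → (24, 'dadf')
  16 → (13, 'dcaacdeffcbdadf')
  17 → (18, 'deffcbdadf')
  18 → (26, 'df')
  19 → (5, 'eacafbeedcaacdeffcbdadf')
  20 → (12, 'edcaacdeffcbdadf')
  21 → (11, 'eedcaacdeffcbdadf')
  22 → (19, 'effcbdadf')
  23 → (27, 'f')
  24 → (0, 'fabaceacafbeedcaacdeffcbdadf')
  25 → (9, 'fbeedcaacdeffcbdadf')
  26 → (21, 'fcbdadf')
  27 → (20, 'ffcbdadf')

SA = [15, 1, 6, 16, 3, 25, 8, 2, 23, 10, 14, 7, 22, 17, 4, 24, 13, 18, 26, 5, 12, 11, 19, 27, 0, 9, 21, 20]
[i] adj suffixes → lcp
  [1] 15/1 → 1 ('a')
  [2] 1/6 → 1 ('a')
  [3] 6/16 → 2 ('ac')
  [4] 16/3 → 2 ('ac')
  [5] 3/25 → 1 ('a')
  [6] 25/8 → 1 ('a')
  [7] 8/2 → 0 ('')
  [8] 2/23 → 1 ('b')
  [9] 23/10 → 1 ('b')
  [10] 10/14 → 0 ('')
  [11] 14/7 → 2 ('ca')
  [12] 7/22 → 1 ('c')
  [13] 22/17 → 1 ('c')
  [14] 17/4 → 1 ('c')
  [15] 4/24 → 0 ('')
  [16] 24/13 → 1 ('d')
  [17] 13/18 → 1 ('d')
  [18] 18/26 → 1 ('d')
  [19] 26/5 → 0 ('')
  [20] 5/12 → 1 ('e')
  [21] 12/11 → 1 ('e')
  [22] 11/19 → 1 ('e')
  [23] 19/27 → 0 ('')
  [24] 27/0 → 1 ('f')
  [25] 0/9 → 1 ('f')
  [26] 9/21 → 1 ('f')
  [27] 21/20 → 1 ('f')

n(n+1)/2 = 28·29/2 = 406
Σ LCP = 0 + 1 + 1 + 2 + 2 + 1 + 1 + 0 + 1 + 1 + 0 + 2 + 1 + 1 + 1 + 0 + 1 + 1 + 1 + 0 + 1 + 1 + 1 + 0 + 1 + 1 + 1 + 1 = 25
distinct = 406 − 25 = 381

381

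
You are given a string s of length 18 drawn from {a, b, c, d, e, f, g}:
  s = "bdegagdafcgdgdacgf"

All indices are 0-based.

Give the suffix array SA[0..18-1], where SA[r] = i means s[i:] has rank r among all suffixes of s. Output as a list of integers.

sorted suffixes:
  #0 SA[0]=14  'acgf'
  #1 SA[1]=7  'afcgdgdacgf'
  #2 SA[2]=4  'agdafcgdgdacgf'
  #3 SA[3]=0  'bdegagdafcgdgdacgf'
  #4 SA[4]=9  'cgdgdacgf'
  #5 SA[5]=15  'cgf'
  #6 SA[6]=13  'dacgf'
  #7 SA[7]=6  'dafcgdgdacgf'
  #8 SA[8]=1  'degagdafcgdgdacgf'
  #9 SA[9]=11  'dgdacgf'
  #10 SA[10]=2  'egagdafcgdgdacgf'
  #11 SA[11]=17  'f'
  #12 SA[12]=8  'fcgdgdacgf'
  #13 SA[13]=3  'gagdafcgdgdacgf'
  #14 SA[14]=12  'gdacgf'
  #15 SA[15]=5  'gdafcgdgdacgf'
  #16 SA[16]=10  'gdgdacgf'
  #17 SA[17]=16  'gf'

[14, 7, 4, 0, 9, 15, 13, 6, 1, 11, 2, 17, 8, 3, 12, 5, 10, 16]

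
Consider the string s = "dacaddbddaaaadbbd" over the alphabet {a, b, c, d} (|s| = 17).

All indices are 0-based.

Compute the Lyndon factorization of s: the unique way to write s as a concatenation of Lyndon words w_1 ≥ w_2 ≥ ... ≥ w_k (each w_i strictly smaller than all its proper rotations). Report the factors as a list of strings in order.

emit factor 1: 'd' (i=0, period=1)
emit factor 2: 'acaddbdd' (i=1, period=8)
emit factor 3: 'aaaadbbd' (i=9, period=8)

["d", "acaddbdd", "aaaadbbd"]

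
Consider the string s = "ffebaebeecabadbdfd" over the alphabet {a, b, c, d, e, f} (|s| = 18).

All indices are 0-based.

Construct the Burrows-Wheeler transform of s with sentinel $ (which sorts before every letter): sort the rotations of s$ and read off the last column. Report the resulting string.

rank  rotation             last
    0  $ffebaebeecabadbdfd  d
    1  abadbdfd$ffebaebeec  c
    2  adbdfd$ffebaebeecab  b
    3  aebeecabadbdfd$ffeb  b
    4  badbdfd$ffebaebeeca  a
    5  baebeecabadbdfd$ffe  e
    6  bdfd$ffebaebeecabad  d
    7  beecabadbdfd$ffebae  e
    8  cabadbdfd$ffebaebee  e
    9  d$ffebaebeecabadbdf  f
   10  dbdfd$ffebaebeecaba  a
   11  dfd$ffebaebeecabadb  b
   12  ebaebeecabadbdfd$ff  f
   13  ebeecabadbdfd$ffeba  a
   14  ecabadbdfd$ffebaebe  e
   15  eecabadbdfd$ffebaeb  b
   16  fd$ffebaebeecabadbd  d
   17  febaebeecabadbdfd$f  f
   18  ffebaebeecabadbdfd$  $

dcbbaedeefabfaebdf$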